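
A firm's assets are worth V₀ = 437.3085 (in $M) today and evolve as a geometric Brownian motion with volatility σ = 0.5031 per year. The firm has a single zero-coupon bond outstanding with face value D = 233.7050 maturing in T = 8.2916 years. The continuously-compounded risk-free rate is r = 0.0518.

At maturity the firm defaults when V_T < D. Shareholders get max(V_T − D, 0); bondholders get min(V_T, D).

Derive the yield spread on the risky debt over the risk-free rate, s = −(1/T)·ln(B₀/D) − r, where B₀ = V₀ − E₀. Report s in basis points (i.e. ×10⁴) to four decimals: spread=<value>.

d₁ = [ln(V₀/D) + (r + σ²/2)T] / (σ√T)
   = [ln(437.3085/233.7050) + (0.0518 + 0.5·0.5031²)·8.2916] / (0.5031·√8.2916)
   = [0.626579 + 1.478847] / 1.448683 = 1.453338
d₂ = d₁ − σ√T = 1.453338 − 1.448683 = 0.004654
N(d₁) = 0.926935,  N(d₂) = 0.501857,  e^(−rT) = 0.650831
E₀ = V₀·N(d₁) − D·e^(−rT)·N(d₂)
   = 437.3085·0.926935 − 233.7050·0.650831·0.501857 = 329.022871
B₀ = V₀ − E₀ = 437.3085 − 329.022871 = 108.285629
spread = −(1/T)·ln(B₀/D) − r = −(1/8.2916)·ln(108.285629/233.7050) − 0.0518 = 0.04097910
in basis points: 0.04097910 × 10⁴ = 409.7910 bp

spread=409.7910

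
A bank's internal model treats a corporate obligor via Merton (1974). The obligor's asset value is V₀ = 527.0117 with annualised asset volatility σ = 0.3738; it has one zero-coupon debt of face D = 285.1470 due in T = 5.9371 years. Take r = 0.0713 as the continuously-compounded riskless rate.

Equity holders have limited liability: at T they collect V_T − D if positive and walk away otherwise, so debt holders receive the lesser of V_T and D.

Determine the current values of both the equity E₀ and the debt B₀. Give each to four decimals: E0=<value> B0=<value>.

E0=357.2134 B0=169.7983

d₁ = [ln(V₀/D) + (r + σ²/2)T] / (σ√T)
   = [ln(527.0117/285.1470) + (0.0713 + 0.5·0.3738²)·5.9371] / (0.3738·√5.9371)
   = [0.614218 + 0.838100] / 0.910807 = 1.594539
d₂ = d₁ − σ√T = 1.594539 − 0.910807 = 0.683732
N(d₁) = 0.944592,  N(d₂) = 0.752928,  e^(−rT) = 0.654872
E₀ = V₀·N(d₁) − D·e^(−rT)·N(d₂)
   = 527.0117·0.944592 − 285.1470·0.654872·0.752928 = 357.213372
B₀ = V₀ − E₀ = 527.0117 − 357.213372 = 169.798328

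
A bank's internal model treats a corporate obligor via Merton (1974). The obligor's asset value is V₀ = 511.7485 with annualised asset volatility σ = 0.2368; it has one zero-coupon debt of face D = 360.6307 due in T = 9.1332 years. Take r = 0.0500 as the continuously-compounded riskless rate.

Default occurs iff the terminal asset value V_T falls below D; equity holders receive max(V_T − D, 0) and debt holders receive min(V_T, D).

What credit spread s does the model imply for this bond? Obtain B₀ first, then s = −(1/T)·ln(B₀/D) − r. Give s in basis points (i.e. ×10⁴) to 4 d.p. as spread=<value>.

spread=75.6560

d₁ = [ln(V₀/D) + (r + σ²/2)T] / (σ√T)
   = [ln(511.7485/360.6307) + (0.0500 + 0.5·0.2368²)·9.1332] / (0.2368·√9.1332)
   = [0.349979 + 0.712729] / 0.715638 = 1.484980
d₂ = d₁ − σ√T = 1.484980 − 0.715638 = 0.769342
N(d₁) = 0.931225,  N(d₂) = 0.779155,  e^(−rT) = 0.633396
E₀ = V₀·N(d₁) − D·e^(−rT)·N(d₂)
   = 511.7485·0.931225 − 360.6307·0.633396·0.779155 = 298.577153
B₀ = V₀ − E₀ = 511.7485 − 298.577153 = 213.171347
spread = −(1/T)·ln(B₀/D) − r = −(1/9.1332)·ln(213.171347/360.6307) − 0.0500 = 0.00756560
in basis points: 0.00756560 × 10⁴ = 75.6560 bp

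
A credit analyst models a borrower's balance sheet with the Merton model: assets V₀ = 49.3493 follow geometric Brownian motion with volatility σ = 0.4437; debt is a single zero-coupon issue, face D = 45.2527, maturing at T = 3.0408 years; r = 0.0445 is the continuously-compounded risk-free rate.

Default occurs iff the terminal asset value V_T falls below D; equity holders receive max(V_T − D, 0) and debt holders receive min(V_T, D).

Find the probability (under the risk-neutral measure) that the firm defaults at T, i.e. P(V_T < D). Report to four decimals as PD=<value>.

d₁ = [ln(V₀/D) + (r + σ²/2)T] / (σ√T)
   = [ln(49.3493/45.2527) + (0.0445 + 0.5·0.4437²)·3.0408] / (0.4437·√3.0408)
   = [0.086661 + 0.434636] / 0.773719 = 0.673755
d₂ = d₁ − σ√T = 0.673755 − 0.773719 = -0.099964
risk-neutral PD = N(−d₂) = N(0.099964) = 0.539813

PD=0.5398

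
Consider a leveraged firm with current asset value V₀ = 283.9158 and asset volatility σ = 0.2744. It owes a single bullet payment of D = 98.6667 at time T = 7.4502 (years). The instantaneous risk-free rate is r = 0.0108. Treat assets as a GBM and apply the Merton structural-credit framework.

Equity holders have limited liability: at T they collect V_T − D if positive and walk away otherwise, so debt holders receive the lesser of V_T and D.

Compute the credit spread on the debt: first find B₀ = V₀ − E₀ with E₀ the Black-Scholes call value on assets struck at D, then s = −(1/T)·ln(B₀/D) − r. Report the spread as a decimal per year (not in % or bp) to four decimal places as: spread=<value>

spread=0.0048

d₁ = [ln(V₀/D) + (r + σ²/2)T] / (σ√T)
   = [ln(283.9158/98.6667) + (0.0108 + 0.5·0.2744²)·7.4502] / (0.2744·√7.4502)
   = [1.056930 + 0.360945] / 0.748976 = 1.893084
d₂ = d₁ − σ√T = 1.893084 − 0.748976 = 1.144108
N(d₁) = 0.970827,  N(d₂) = 0.873711,  e^(−rT) = 0.922690
E₀ = V₀·N(d₁) − D·e^(−rT)·N(d₂)
   = 283.9158·0.970827 − 98.6667·0.922690·0.873711 = 196.091504
B₀ = V₀ − E₀ = 283.9158 − 196.091504 = 87.824296
spread = −(1/T)·ln(B₀/D) − r = −(1/7.4502)·ln(87.824296/98.6667) − 0.0108 = 0.00482499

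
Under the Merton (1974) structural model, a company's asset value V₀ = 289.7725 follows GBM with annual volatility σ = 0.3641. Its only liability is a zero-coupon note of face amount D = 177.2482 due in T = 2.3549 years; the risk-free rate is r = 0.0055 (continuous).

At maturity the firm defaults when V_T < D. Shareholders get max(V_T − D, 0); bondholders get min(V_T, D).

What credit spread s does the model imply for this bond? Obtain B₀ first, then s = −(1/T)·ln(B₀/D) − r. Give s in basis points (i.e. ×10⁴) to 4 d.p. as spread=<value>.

d₁ = [ln(V₀/D) + (r + σ²/2)T] / (σ√T)
   = [ln(289.7725/177.2482) + (0.0055 + 0.5·0.3641²)·2.3549] / (0.3641·√2.3549)
   = [0.491545 + 0.169045] / 0.558736 = 1.182293
d₂ = d₁ − σ√T = 1.182293 − 0.558736 = 0.623557
N(d₁) = 0.881455,  N(d₂) = 0.733541,  e^(−rT) = 0.987132
E₀ = V₀·N(d₁) − D·e^(−rT)·N(d₂)
   = 289.7725·0.881455 − 177.2482·0.987132·0.733541 = 127.075882
B₀ = V₀ − E₀ = 289.7725 − 127.075882 = 162.696618
spread = −(1/T)·ln(B₀/D) − r = −(1/2.3549)·ln(162.696618/177.2482) − 0.0055 = 0.03087682
in basis points: 0.03087682 × 10⁴ = 308.7682 bp

spread=308.7682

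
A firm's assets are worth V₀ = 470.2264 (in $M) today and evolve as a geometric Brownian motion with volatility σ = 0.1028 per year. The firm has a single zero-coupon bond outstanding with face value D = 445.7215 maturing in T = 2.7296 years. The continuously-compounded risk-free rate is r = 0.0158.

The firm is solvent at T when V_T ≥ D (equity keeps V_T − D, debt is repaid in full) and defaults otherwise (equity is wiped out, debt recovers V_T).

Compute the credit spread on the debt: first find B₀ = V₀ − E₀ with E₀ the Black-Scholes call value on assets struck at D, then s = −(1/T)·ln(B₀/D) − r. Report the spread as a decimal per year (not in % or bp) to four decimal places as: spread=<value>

d₁ = [ln(V₀/D) + (r + σ²/2)T] / (σ√T)
   = [ln(470.2264/445.7215) + (0.0158 + 0.5·0.1028²)·2.7296] / (0.1028·√2.7296)
   = [0.053520 + 0.057551] / 0.169841 = 0.653968
d₂ = d₁ − σ√T = 0.653968 − 0.169841 = 0.484127
N(d₁) = 0.743434,  N(d₂) = 0.685852,  e^(−rT) = 0.957789
E₀ = V₀·N(d₁) − D·e^(−rT)·N(d₂)
   = 470.2264·0.743434 − 445.7215·0.957789·0.685852 = 56.786993
B₀ = V₀ − E₀ = 470.2264 − 56.786993 = 413.439407
spread = −(1/T)·ln(B₀/D) − r = −(1/2.7296)·ln(413.439407/445.7215) − 0.0158 = 0.01174372

spread=0.0117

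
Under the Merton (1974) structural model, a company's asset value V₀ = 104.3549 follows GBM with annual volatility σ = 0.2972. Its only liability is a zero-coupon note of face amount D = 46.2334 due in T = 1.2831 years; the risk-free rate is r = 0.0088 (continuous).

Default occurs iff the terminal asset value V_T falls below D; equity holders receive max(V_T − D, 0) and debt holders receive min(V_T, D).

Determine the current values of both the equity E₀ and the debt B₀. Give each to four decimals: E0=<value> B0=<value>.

E0=58.6940 B0=45.6609

d₁ = [ln(V₀/D) + (r + σ²/2)T] / (σ√T)
   = [ln(104.3549/46.2334) + (0.0088 + 0.5·0.2972²)·1.2831] / (0.2972·√1.2831)
   = [0.814095 + 0.067958] / 0.336650 = 2.620087
d₂ = d₁ − σ√T = 2.620087 − 0.336650 = 2.283436
N(d₁) = 0.995605,  N(d₂) = 0.988798,  e^(−rT) = 0.988772
E₀ = V₀·N(d₁) − D·e^(−rT)·N(d₂)
   = 104.3549·0.995605 − 46.2334·0.988772·0.988798 = 58.694027
B₀ = V₀ − E₀ = 104.3549 − 58.694027 = 45.660873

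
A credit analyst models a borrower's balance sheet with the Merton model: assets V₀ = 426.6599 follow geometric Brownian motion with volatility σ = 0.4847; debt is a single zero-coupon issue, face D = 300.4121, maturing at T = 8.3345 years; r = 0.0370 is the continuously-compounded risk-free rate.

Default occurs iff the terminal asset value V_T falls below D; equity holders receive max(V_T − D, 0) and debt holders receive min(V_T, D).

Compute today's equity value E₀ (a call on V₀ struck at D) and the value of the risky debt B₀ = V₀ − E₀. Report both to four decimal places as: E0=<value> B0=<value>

E0=284.7003 B0=141.9596

d₁ = [ln(V₀/D) + (r + σ²/2)T] / (σ√T)
   = [ln(426.6599/300.4121) + (0.0370 + 0.5·0.4847²)·8.3345] / (0.4847·√8.3345)
   = [0.350832 + 1.287406] / 1.399306 = 1.170750
d₂ = d₁ − σ√T = 1.170750 − 1.399306 = -0.228557
N(d₁) = 0.879150,  N(d₂) = 0.409607,  e^(−rT) = 0.734639
E₀ = V₀·N(d₁) − D·e^(−rT)·N(d₂)
   = 426.6599·0.879150 − 300.4121·0.734639·0.409607 = 284.700280
B₀ = V₀ − E₀ = 426.6599 − 284.700280 = 141.959620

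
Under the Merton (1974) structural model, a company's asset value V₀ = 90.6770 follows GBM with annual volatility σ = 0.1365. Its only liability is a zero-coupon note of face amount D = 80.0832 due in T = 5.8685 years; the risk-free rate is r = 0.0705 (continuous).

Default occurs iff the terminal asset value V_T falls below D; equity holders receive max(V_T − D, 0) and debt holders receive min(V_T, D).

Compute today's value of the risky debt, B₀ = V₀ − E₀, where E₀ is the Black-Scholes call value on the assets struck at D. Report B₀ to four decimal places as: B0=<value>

d₁ = [ln(V₀/D) + (r + σ²/2)T] / (σ√T)
   = [ln(90.6770/80.0832) + (0.0705 + 0.5·0.1365²)·5.8685] / (0.1365·√5.8685)
   = [0.124238 + 0.468401] / 0.330671 = 1.792230
d₂ = d₁ − σ√T = 1.792230 − 0.330671 = 1.461559
N(d₁) = 0.963452,  N(d₂) = 0.928069,  e^(−rT) = 0.661180
E₀ = V₀·N(d₁) − D·e^(−rT)·N(d₂)
   = 90.6770·0.963452 − 80.0832·0.661180·0.928069 = 38.222232
B₀ = V₀ − E₀ = 90.6770 − 38.222232 = 52.454768

B0=52.4548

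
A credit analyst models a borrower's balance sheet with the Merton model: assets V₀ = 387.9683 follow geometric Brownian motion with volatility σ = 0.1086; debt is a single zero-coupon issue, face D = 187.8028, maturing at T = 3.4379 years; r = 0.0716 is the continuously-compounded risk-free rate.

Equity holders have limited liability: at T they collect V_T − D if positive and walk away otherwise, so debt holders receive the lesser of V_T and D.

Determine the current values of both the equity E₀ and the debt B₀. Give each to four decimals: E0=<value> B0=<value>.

E0=241.1437 B0=146.8246

d₁ = [ln(V₀/D) + (r + σ²/2)T] / (σ√T)
   = [ln(387.9683/187.8028) + (0.0716 + 0.5·0.1086²)·3.4379] / (0.1086·√3.4379)
   = [0.725531 + 0.266427] / 0.201362 = 4.926255
d₂ = d₁ − σ√T = 4.926255 − 0.201362 = 4.724893
N(d₁) = 1.000000,  N(d₂) = 0.999999,  e^(−rT) = 0.781802
E₀ = V₀·N(d₁) − D·e^(−rT)·N(d₂)
   = 387.9683·1.000000 − 187.8028·0.781802·0.999999 = 241.143683
B₀ = V₀ − E₀ = 387.9683 − 241.143683 = 146.824617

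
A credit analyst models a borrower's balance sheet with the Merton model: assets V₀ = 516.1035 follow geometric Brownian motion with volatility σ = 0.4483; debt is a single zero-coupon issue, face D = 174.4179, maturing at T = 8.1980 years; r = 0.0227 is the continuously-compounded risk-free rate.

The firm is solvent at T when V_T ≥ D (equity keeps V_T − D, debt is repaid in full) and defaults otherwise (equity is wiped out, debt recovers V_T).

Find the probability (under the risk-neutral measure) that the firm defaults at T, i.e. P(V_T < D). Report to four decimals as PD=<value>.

d₁ = [ln(V₀/D) + (r + σ²/2)T] / (σ√T)
   = [ln(516.1035/174.4179) + (0.0227 + 0.5·0.4483²)·8.1980] / (0.4483·√8.1980)
   = [1.084853 + 1.009882] / 1.283579 = 1.631949
d₂ = d₁ − σ√T = 1.631949 − 1.283579 = 0.348370
risk-neutral PD = N(−d₂) = N(-0.348370) = 0.363781

PD=0.3638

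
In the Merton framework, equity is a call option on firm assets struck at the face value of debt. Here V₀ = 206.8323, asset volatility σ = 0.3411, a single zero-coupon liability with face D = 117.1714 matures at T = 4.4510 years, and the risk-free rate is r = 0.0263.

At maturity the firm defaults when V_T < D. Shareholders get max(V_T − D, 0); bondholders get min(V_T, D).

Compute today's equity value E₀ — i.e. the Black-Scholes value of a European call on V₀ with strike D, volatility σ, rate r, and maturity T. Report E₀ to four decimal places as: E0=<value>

E0=111.8557

d₁ = [ln(V₀/D) + (r + σ²/2)T] / (σ√T)
   = [ln(206.8323/117.1714) + (0.0263 + 0.5·0.3411²)·4.4510] / (0.3411·√4.4510)
   = [0.568270 + 0.375996] / 0.719632 = 1.312152
d₂ = d₁ − σ√T = 1.312152 − 0.719632 = 0.592520
N(d₁) = 0.905266,  N(d₂) = 0.723249,  e^(−rT) = 0.889531
E₀ = V₀·N(d₁) − D·e^(−rT)·N(d₂)
   = 206.8323·0.905266 − 117.1714·0.889531·0.723249 = 111.855712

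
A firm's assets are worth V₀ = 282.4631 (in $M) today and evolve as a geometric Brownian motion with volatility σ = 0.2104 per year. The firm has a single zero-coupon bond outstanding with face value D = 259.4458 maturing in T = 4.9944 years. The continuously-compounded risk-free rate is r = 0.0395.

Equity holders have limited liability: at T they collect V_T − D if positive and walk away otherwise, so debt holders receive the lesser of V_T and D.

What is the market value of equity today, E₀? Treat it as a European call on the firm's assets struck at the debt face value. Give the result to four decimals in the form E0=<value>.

E0=88.6243

d₁ = [ln(V₀/D) + (r + σ²/2)T] / (σ√T)
   = [ln(282.4631/259.4458) + (0.0395 + 0.5·0.2104²)·4.9944] / (0.2104·√4.9944)
   = [0.085000 + 0.307825] / 0.470205 = 0.835434
d₂ = d₁ − σ√T = 0.835434 − 0.470205 = 0.365229
N(d₁) = 0.798263,  N(d₂) = 0.642530,  e^(−rT) = 0.820962
E₀ = V₀·N(d₁) − D·e^(−rT)·N(d₂)
   = 282.4631·0.798263 − 259.4458·0.820962·0.642530 = 88.624269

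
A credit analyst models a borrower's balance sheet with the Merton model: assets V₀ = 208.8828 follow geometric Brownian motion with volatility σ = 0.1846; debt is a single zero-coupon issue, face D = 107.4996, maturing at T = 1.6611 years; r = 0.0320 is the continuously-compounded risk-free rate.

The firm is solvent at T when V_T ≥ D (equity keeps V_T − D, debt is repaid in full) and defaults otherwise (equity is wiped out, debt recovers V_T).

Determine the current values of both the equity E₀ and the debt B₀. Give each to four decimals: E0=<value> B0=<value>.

E0=106.9606 B0=101.9222

d₁ = [ln(V₀/D) + (r + σ²/2)T] / (σ√T)
   = [ln(208.8828/107.4996) + (0.0320 + 0.5·0.1846²)·1.6611] / (0.1846·√1.6611)
   = [0.664286 + 0.081458] / 0.237919 = 3.134442
d₂ = d₁ − σ√T = 3.134442 − 0.237919 = 2.896523
N(d₁) = 0.999139,  N(d₂) = 0.998113,  e^(−rT) = 0.948233
E₀ = V₀·N(d₁) − D·e^(−rT)·N(d₂)
   = 208.8828·0.999139 − 107.4996·0.948233·0.998113 = 106.960633
B₀ = V₀ − E₀ = 208.8828 − 106.960633 = 101.922167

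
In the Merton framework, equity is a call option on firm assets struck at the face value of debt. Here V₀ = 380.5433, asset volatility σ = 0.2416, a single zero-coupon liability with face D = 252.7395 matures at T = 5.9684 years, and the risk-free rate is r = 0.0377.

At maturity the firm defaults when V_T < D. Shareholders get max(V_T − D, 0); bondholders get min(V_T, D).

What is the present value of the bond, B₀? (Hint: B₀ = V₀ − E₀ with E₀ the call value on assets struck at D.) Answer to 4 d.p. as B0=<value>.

d₁ = [ln(V₀/D) + (r + σ²/2)T] / (σ√T)
   = [ln(380.5433/252.7395) + (0.0377 + 0.5·0.2416²)·5.9684] / (0.2416·√5.9684)
   = [0.409241 + 0.399198] / 0.590236 = 1.369687
d₂ = d₁ − σ√T = 1.369687 − 0.590236 = 0.779450
N(d₁) = 0.914608,  N(d₂) = 0.782143,  e^(−rT) = 0.798509
E₀ = V₀·N(d₁) − D·e^(−rT)·N(d₂)
   = 380.5433·0.914608 − 252.7395·0.798509·0.782143 = 190.199789
B₀ = V₀ − E₀ = 380.5433 − 190.199789 = 190.343511

B0=190.3435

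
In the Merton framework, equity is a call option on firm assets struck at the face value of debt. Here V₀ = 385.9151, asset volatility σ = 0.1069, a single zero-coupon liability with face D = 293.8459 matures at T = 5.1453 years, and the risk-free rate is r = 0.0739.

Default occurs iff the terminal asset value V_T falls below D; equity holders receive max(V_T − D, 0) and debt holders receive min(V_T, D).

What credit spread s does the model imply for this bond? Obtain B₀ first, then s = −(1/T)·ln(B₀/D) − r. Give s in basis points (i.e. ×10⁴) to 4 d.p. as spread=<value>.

d₁ = [ln(V₀/D) + (r + σ²/2)T] / (σ√T)
   = [ln(385.9151/293.8459) + (0.0739 + 0.5·0.1069²)·5.1453] / (0.1069·√5.1453)
   = [0.272562 + 0.409637] / 0.242484 = 2.813377
d₂ = d₁ − σ√T = 2.813377 − 0.242484 = 2.570893
N(d₁) = 0.997549,  N(d₂) = 0.994928,  e^(−rT) = 0.683699
E₀ = V₀·N(d₁) − D·e^(−rT)·N(d₂)
   = 385.9151·0.997549 − 293.8459·0.683699·0.994928 = 185.085967
B₀ = V₀ − E₀ = 385.9151 − 185.085967 = 200.829133
spread = −(1/T)·ln(B₀/D) − r = −(1/5.1453)·ln(200.829133/293.8459) − 0.0739 = 0.00007062
in basis points: 0.00007062 × 10⁴ = 0.7062 bp

spread=0.7062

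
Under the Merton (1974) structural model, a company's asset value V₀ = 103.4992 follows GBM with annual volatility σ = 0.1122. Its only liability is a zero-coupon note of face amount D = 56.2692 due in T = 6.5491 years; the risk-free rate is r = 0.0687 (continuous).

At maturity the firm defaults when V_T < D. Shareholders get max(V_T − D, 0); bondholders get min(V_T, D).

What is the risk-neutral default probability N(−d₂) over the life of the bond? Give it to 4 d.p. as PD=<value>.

PD=0.0002

d₁ = [ln(V₀/D) + (r + σ²/2)T] / (σ√T)
   = [ln(103.4992/56.2692) + (0.0687 + 0.5·0.1122²)·6.5491] / (0.1122·√6.5491)
   = [0.609417 + 0.491146] / 0.287133 = 3.832931
d₂ = d₁ − σ√T = 3.832931 − 0.287133 = 3.545798
risk-neutral PD = N(−d₂) = N(-3.545798) = 0.000196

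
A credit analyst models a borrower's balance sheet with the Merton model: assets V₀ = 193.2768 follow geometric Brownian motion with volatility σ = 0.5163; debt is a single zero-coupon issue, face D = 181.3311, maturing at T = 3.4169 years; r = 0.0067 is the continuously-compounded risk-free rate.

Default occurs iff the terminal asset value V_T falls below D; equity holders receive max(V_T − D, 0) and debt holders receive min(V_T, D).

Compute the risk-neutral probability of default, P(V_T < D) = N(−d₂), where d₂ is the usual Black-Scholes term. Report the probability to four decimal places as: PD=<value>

PD=0.6504

d₁ = [ln(V₀/D) + (r + σ²/2)T] / (σ√T)
   = [ln(193.2768/181.3311) + (0.0067 + 0.5·0.5163²)·3.4169] / (0.5163·√3.4169)
   = [0.063799 + 0.478307] / 0.954373 = 0.568023
d₂ = d₁ − σ√T = 0.568023 − 0.954373 = -0.386350
risk-neutral PD = N(−d₂) = N(0.386350) = 0.650381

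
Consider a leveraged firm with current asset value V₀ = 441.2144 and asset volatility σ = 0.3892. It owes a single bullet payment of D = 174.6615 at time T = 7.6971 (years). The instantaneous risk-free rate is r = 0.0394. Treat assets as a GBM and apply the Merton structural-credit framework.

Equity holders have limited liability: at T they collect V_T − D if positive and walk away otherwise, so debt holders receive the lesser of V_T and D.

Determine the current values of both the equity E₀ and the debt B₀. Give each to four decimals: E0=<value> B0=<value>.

d₁ = [ln(V₀/D) + (r + σ²/2)T] / (σ√T)
   = [ln(441.2144/174.6615) + (0.0394 + 0.5·0.3892²)·7.6971] / (0.3892·√7.6971)
   = [0.926681 + 0.886231] / 1.079783 = 1.678960
d₂ = d₁ − σ√T = 1.678960 − 1.079783 = 0.599177
N(d₁) = 0.953420,  N(d₂) = 0.725473,  e^(−rT) = 0.738403
E₀ = V₀·N(d₁) − D·e^(−rT)·N(d₂)
   = 441.2144·0.953420 − 174.6615·0.738403·0.725473 = 327.098063
B₀ = V₀ − E₀ = 441.2144 − 327.098063 = 114.116337

E0=327.0981 B0=114.1163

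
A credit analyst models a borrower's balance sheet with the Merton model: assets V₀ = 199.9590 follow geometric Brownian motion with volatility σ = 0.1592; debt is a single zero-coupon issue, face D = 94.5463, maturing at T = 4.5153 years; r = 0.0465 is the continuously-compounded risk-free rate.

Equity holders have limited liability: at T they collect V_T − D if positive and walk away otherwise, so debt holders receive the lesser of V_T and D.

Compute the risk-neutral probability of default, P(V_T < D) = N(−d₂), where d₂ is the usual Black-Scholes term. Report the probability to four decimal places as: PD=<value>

d₁ = [ln(V₀/D) + (r + σ²/2)T] / (σ√T)
   = [ln(199.9590/94.5463) + (0.0465 + 0.5·0.1592²)·4.5153] / (0.1592·√4.5153)
   = [0.749023 + 0.267181] / 0.338288 = 3.003961
d₂ = d₁ − σ√T = 3.003961 − 0.338288 = 2.665673
risk-neutral PD = N(−d₂) = N(-2.665673) = 0.003842

PD=0.0038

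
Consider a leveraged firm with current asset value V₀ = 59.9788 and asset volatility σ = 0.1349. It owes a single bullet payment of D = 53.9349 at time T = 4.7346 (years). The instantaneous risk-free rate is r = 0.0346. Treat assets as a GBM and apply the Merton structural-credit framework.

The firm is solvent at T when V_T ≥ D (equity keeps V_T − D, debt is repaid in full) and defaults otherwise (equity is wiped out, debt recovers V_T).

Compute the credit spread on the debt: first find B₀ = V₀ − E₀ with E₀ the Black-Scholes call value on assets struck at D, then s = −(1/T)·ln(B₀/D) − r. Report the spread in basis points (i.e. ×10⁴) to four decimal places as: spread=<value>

d₁ = [ln(V₀/D) + (r + σ²/2)T] / (σ√T)
   = [ln(59.9788/53.9349) + (0.0346 + 0.5·0.1349²)·4.7346] / (0.1349·√4.7346)
   = [0.106213 + 0.206897] / 0.293531 = 1.066705
d₂ = d₁ − σ√T = 1.066705 − 0.293531 = 0.773174
N(d₁) = 0.856947,  N(d₂) = 0.780290,  e^(−rT) = 0.848897
E₀ = V₀·N(d₁) − D·e^(−rT)·N(d₂)
   = 59.9788·0.856947 − 53.9349·0.848897·0.780290 = 15.672940
B₀ = V₀ − E₀ = 59.9788 − 15.672940 = 44.305860
spread = −(1/T)·ln(B₀/D) − r = −(1/4.7346)·ln(44.305860/53.9349) − 0.0346 = 0.00693695
in basis points: 0.00693695 × 10⁴ = 69.3695 bp

spread=69.3695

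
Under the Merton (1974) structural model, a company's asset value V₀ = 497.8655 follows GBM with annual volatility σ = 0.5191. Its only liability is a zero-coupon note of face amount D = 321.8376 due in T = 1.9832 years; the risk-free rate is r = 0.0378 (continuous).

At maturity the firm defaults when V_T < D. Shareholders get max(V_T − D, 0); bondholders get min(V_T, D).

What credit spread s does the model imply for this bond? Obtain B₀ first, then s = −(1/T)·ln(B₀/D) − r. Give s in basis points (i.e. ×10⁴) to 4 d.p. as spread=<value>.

spread=702.4192

d₁ = [ln(V₀/D) + (r + σ²/2)T] / (σ√T)
   = [ln(497.8655/321.8376) + (0.0378 + 0.5·0.5191²)·1.9832] / (0.5191·√1.9832)
   = [0.436283 + 0.342166] / 0.731028 = 1.064868
d₂ = d₁ − σ√T = 1.064868 − 0.731028 = 0.333840
N(d₁) = 0.856532,  N(d₂) = 0.630750,  e^(−rT) = 0.927776
E₀ = V₀·N(d₁) − D·e^(−rT)·N(d₂)
   = 497.8655·0.856532 − 321.8376·0.927776·0.630750 = 238.100251
B₀ = V₀ − E₀ = 497.8655 − 238.100251 = 259.765249
spread = −(1/T)·ln(B₀/D) − r = −(1/1.9832)·ln(259.765249/321.8376) − 0.0378 = 0.07024192
in basis points: 0.07024192 × 10⁴ = 702.4192 bp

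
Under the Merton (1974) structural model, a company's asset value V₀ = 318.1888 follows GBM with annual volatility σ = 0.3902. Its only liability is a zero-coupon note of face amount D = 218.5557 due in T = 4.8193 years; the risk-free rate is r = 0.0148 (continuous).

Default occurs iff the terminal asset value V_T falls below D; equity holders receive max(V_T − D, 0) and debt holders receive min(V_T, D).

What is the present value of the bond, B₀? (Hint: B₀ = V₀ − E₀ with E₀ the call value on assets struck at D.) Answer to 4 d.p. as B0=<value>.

B0=163.7550

d₁ = [ln(V₀/D) + (r + σ²/2)T] / (σ√T)
   = [ln(318.1888/218.5557) + (0.0148 + 0.5·0.3902²)·4.8193] / (0.3902·√4.8193)
   = [0.375604 + 0.438209] / 0.856602 = 0.950048
d₂ = d₁ − σ√T = 0.950048 − 0.856602 = 0.093446
N(d₁) = 0.828956,  N(d₂) = 0.537225,  e^(−rT) = 0.931159
E₀ = V₀·N(d₁) − D·e^(−rT)·N(d₂)
   = 318.1888·0.828956 − 218.5557·0.931159·0.537225 = 154.433813
B₀ = V₀ − E₀ = 318.1888 − 154.433813 = 163.754987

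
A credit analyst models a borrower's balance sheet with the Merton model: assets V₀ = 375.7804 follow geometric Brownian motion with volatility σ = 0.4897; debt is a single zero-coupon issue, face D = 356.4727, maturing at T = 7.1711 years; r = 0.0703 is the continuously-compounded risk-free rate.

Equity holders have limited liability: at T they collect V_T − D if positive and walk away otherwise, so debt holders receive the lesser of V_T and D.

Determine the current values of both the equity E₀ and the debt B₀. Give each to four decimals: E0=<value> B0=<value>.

d₁ = [ln(V₀/D) + (r + σ²/2)T] / (σ√T)
   = [ln(375.7804/356.4727) + (0.0703 + 0.5·0.4897²)·7.1711] / (0.4897·√7.1711)
   = [0.052747 + 1.363965] / 1.311363 = 1.080336
d₂ = d₁ − σ√T = 1.080336 − 1.311363 = -0.231028
N(d₁) = 0.860004,  N(d₂) = 0.408647,  e^(−rT) = 0.604032
E₀ = V₀·N(d₁) − D·e^(−rT)·N(d₂)
   = 375.7804·0.860004 − 356.4727·0.604032·0.408647 = 235.182346
B₀ = V₀ − E₀ = 375.7804 − 235.182346 = 140.598054

E0=235.1823 B0=140.5981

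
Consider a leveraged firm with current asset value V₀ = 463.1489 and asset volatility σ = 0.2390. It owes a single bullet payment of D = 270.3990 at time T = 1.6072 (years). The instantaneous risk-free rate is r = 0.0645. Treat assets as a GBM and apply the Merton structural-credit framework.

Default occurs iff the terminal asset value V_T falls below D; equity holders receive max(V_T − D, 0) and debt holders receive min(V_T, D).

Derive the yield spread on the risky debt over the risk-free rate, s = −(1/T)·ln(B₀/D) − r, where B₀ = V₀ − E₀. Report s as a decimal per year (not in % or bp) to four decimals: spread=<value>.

spread=0.0016

d₁ = [ln(V₀/D) + (r + σ²/2)T] / (σ√T)
   = [ln(463.1489/270.3990) + (0.0645 + 0.5·0.2390²)·1.6072] / (0.2390·√1.6072)
   = [0.538150 + 0.149567] / 0.302993 = 2.269743
d₂ = d₁ − σ√T = 2.269743 − 0.302993 = 1.966750
N(d₁) = 0.988388,  N(d₂) = 0.975394,  e^(−rT) = 0.901528
E₀ = V₀·N(d₁) − D·e^(−rT)·N(d₂)
   = 463.1489·0.988388 − 270.3990·0.901528·0.975394 = 219.997056
B₀ = V₀ − E₀ = 463.1489 − 219.997056 = 243.151844
spread = −(1/T)·ln(B₀/D) − r = −(1/1.6072)·ln(243.151844/270.3990) − 0.0645 = 0.00158544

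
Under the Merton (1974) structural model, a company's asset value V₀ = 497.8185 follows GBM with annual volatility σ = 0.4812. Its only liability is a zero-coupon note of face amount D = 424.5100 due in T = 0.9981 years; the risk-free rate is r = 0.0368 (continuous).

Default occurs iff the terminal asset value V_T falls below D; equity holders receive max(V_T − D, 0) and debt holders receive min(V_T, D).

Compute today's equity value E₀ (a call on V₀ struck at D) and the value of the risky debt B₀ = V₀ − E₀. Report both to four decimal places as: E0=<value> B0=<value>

d₁ = [ln(V₀/D) + (r + σ²/2)T] / (σ√T)
   = [ln(497.8185/424.5100) + (0.0368 + 0.5·0.4812²)·0.9981] / (0.4812·√0.9981)
   = [0.159300 + 0.152287] / 0.480743 = 0.648136
d₂ = d₁ − σ√T = 0.648136 − 0.480743 = 0.167394
N(d₁) = 0.741552,  N(d₂) = 0.566470,  e^(−rT) = 0.963936
E₀ = V₀·N(d₁) − D·e^(−rT)·N(d₂)
   = 497.8185·0.741552 − 424.5100·0.963936·0.566470 = 137.358311
B₀ = V₀ − E₀ = 497.8185 − 137.358311 = 360.460189

E0=137.3583 B0=360.4602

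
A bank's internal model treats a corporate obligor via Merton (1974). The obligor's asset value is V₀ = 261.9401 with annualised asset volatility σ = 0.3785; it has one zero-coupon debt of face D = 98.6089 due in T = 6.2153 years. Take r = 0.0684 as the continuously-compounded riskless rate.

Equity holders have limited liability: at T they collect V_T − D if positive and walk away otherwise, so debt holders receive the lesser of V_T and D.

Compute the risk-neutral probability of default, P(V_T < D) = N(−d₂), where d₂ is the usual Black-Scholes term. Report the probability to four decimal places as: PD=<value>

PD=0.1553

d₁ = [ln(V₀/D) + (r + σ²/2)T] / (σ√T)
   = [ln(261.9401/98.6089) + (0.0684 + 0.5·0.3785²)·6.2153] / (0.3785·√6.2153)
   = [0.976954 + 0.870335] / 0.943620 = 1.957664
d₂ = d₁ − σ√T = 1.957664 − 0.943620 = 1.014044
risk-neutral PD = N(−d₂) = N(-1.014044) = 0.155281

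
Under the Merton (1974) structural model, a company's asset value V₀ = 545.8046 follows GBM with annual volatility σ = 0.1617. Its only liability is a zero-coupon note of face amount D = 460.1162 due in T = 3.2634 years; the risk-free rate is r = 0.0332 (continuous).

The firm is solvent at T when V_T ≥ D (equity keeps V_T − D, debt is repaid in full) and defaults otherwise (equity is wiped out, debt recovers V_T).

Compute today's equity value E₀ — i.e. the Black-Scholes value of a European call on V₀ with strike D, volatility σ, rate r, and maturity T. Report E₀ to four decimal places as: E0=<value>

E0=145.4150

d₁ = [ln(V₀/D) + (r + σ²/2)T] / (σ√T)
   = [ln(545.8046/460.1162) + (0.0332 + 0.5·0.1617²)·3.2634] / (0.1617·√3.2634)
   = [0.170782 + 0.151009] / 0.292109 = 1.101611
d₂ = d₁ − σ√T = 1.101611 − 0.292109 = 0.809502
N(d₁) = 0.864685,  N(d₂) = 0.790887,  e^(−rT) = 0.897318
E₀ = V₀·N(d₁) − D·e^(−rT)·N(d₂)
   = 545.8046·0.864685 − 460.1162·0.897318·0.790887 = 145.414961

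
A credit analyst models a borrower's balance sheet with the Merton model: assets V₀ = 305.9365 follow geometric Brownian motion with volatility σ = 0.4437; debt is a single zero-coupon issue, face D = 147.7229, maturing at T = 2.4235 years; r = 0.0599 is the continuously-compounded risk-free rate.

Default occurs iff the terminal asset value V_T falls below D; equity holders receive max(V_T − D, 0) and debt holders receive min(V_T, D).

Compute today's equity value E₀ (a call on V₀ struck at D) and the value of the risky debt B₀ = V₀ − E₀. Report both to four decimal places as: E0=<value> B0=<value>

E0=184.6125 B0=121.3240

d₁ = [ln(V₀/D) + (r + σ²/2)T] / (σ√T)
   = [ln(305.9365/147.7229) + (0.0599 + 0.5·0.4437²)·2.4235] / (0.4437·√2.4235)
   = [0.728039 + 0.383724] / 0.690734 = 1.609539
d₂ = d₁ − σ√T = 1.609539 − 0.690734 = 0.918805
N(d₁) = 0.946251,  N(d₂) = 0.820901,  e^(−rT) = 0.864877
E₀ = V₀·N(d₁) − D·e^(−rT)·N(d₂)
   = 305.9365·0.946251 − 147.7229·0.864877·0.820901 = 184.612514
B₀ = V₀ − E₀ = 305.9365 − 184.612514 = 121.323986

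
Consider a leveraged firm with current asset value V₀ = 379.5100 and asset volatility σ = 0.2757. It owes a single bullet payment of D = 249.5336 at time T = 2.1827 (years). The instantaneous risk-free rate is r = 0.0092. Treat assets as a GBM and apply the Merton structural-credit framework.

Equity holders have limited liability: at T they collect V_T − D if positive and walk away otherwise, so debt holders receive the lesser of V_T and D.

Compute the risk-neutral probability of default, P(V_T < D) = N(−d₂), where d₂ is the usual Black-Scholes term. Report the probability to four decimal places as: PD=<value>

PD=0.1908

d₁ = [ln(V₀/D) + (r + σ²/2)T] / (σ√T)
   = [ln(379.5100/249.5336) + (0.0092 + 0.5·0.2757²)·2.1827] / (0.2757·√2.1827)
   = [0.419287 + 0.103035] / 0.407318 = 1.282345
d₂ = d₁ − σ√T = 1.282345 − 0.407318 = 0.875026
risk-neutral PD = N(−d₂) = N(-0.875026) = 0.190780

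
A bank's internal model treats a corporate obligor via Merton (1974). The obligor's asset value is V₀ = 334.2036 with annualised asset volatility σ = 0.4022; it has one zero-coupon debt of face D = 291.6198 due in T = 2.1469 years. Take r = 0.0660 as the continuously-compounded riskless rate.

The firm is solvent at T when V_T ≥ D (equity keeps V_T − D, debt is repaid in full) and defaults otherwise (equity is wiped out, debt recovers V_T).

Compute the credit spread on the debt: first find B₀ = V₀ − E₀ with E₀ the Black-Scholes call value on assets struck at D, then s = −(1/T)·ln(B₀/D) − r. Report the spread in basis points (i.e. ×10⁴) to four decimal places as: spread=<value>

spread=686.0003

d₁ = [ln(V₀/D) + (r + σ²/2)T] / (σ√T)
   = [ln(334.2036/291.6198) + (0.0660 + 0.5·0.4022²)·2.1469] / (0.4022·√2.1469)
   = [0.136299 + 0.315342] / 0.589316 = 0.766383
d₂ = d₁ − σ√T = 0.766383 − 0.589316 = 0.177067
N(d₁) = 0.778276,  N(d₂) = 0.570272,  e^(−rT) = 0.867886
E₀ = V₀·N(d₁) − D·e^(−rT)·N(d₂)
   = 334.2036·0.778276 − 291.6198·0.867886·0.570272 = 115.770869
B₀ = V₀ − E₀ = 334.2036 − 115.770869 = 218.432731
spread = −(1/T)·ln(B₀/D) − r = −(1/2.1469)·ln(218.432731/291.6198) − 0.0660 = 0.06860003
in basis points: 0.06860003 × 10⁴ = 686.0003 bp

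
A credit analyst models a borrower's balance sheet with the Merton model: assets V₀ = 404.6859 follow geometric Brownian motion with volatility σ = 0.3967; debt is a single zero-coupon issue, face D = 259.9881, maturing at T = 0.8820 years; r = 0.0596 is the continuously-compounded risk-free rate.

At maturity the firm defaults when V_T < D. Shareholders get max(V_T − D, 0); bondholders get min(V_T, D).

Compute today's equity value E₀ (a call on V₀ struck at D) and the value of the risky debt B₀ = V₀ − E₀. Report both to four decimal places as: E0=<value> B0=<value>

d₁ = [ln(V₀/D) + (r + σ²/2)T] / (σ√T)
   = [ln(404.6859/259.9881) + (0.0596 + 0.5·0.3967²)·0.8820] / (0.3967·√0.8820)
   = [0.442475 + 0.121968] / 0.372560 = 1.515039
d₂ = d₁ − σ√T = 1.515039 − 0.372560 = 1.142478
N(d₁) = 0.935119,  N(d₂) = 0.873372,  e^(−rT) = 0.948791
E₀ = V₀·N(d₁) − D·e^(−rT)·N(d₂)
   = 404.6859·0.935119 − 259.9881·0.948791·0.873372 = 162.990865
B₀ = V₀ − E₀ = 404.6859 − 162.990865 = 241.695035

E0=162.9909 B0=241.6950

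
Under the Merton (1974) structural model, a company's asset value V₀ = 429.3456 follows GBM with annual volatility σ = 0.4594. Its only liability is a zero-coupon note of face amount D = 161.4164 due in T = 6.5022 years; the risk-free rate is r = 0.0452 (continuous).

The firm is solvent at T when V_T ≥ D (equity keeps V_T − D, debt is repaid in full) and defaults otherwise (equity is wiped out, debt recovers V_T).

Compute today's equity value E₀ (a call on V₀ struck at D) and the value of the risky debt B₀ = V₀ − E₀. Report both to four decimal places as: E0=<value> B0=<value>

E0=325.8390 B0=103.5066

d₁ = [ln(V₀/D) + (r + σ²/2)T] / (σ√T)
   = [ln(429.3456/161.4164) + (0.0452 + 0.5·0.4594²)·6.5022] / (0.4594·√6.5022)
   = [0.978275 + 0.980039] / 1.171443 = 1.671711
d₂ = d₁ − σ√T = 1.671711 − 1.171443 = 0.500268
N(d₁) = 0.952709,  N(d₂) = 0.691557,  e^(−rT) = 0.745351
E₀ = V₀·N(d₁) − D·e^(−rT)·N(d₂)
   = 429.3456·0.952709 − 161.4164·0.745351·0.691557 = 325.839016
B₀ = V₀ − E₀ = 429.3456 − 325.839016 = 103.506584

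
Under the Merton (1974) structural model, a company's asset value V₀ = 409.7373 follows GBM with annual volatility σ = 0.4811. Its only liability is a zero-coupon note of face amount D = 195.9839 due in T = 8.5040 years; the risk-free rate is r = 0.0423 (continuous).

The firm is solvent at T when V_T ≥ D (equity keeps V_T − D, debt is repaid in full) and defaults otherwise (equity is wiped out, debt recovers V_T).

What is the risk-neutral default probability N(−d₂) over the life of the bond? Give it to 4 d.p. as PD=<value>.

d₁ = [ln(V₀/D) + (r + σ²/2)T] / (σ√T)
   = [ln(409.7373/195.9839) + (0.0423 + 0.5·0.4811²)·8.5040] / (0.4811·√8.5040)
   = [0.737484 + 1.343875] / 1.402965 = 1.483543
d₂ = d₁ − σ√T = 1.483543 − 1.402965 = 0.080577
risk-neutral PD = N(−d₂) = N(-0.080577) = 0.467889

PD=0.4679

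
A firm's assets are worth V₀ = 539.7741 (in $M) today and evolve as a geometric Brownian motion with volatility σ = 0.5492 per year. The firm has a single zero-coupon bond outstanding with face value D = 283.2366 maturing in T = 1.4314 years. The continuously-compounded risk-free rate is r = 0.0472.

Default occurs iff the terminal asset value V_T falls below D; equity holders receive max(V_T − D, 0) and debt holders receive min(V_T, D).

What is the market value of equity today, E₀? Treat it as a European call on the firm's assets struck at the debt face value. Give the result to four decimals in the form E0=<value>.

E0=292.0161

d₁ = [ln(V₀/D) + (r + σ²/2)T] / (σ√T)
   = [ln(539.7741/283.2366) + (0.0472 + 0.5·0.5492²)·1.4314] / (0.5492·√1.4314)
   = [0.644868 + 0.283432] / 0.657069 = 1.412789
d₂ = d₁ − σ√T = 1.412789 − 0.657069 = 0.755720
N(d₁) = 0.921141,  N(d₂) = 0.775091,  e^(−rT) = 0.934670
E₀ = V₀·N(d₁) − D·e^(−rT)·N(d₂)
   = 539.7741·0.921141 − 283.2366·0.934670·0.775091 = 292.016095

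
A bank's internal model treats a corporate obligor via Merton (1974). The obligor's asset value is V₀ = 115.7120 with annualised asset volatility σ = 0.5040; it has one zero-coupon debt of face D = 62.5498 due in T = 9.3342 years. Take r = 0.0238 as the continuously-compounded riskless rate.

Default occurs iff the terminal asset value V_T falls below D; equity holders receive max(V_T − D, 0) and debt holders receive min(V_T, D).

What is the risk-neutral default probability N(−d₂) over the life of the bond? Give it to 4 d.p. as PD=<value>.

d₁ = [ln(V₀/D) + (r + σ²/2)T] / (σ√T)
   = [ln(115.7120/62.5498) + (0.0238 + 0.5·0.5040²)·9.3342] / (0.5040·√9.3342)
   = [0.615141 + 1.407672] / 1.539817 = 1.313671
d₂ = d₁ − σ√T = 1.313671 − 1.539817 = -0.226146
risk-neutral PD = N(−d₂) = N(0.226146) = 0.589456

PD=0.5895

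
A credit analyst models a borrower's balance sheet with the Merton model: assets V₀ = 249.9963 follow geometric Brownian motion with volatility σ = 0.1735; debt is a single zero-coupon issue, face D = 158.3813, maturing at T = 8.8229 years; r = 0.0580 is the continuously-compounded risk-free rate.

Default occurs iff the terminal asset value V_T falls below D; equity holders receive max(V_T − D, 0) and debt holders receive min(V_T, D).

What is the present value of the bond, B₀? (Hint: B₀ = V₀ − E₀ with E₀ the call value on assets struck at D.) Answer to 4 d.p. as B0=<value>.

B0=94.0390

d₁ = [ln(V₀/D) + (r + σ²/2)T] / (σ√T)
   = [ln(249.9963/158.3813) + (0.0580 + 0.5·0.1735²)·8.8229] / (0.1735·√8.8229)
   = [0.456441 + 0.644523] / 0.515353 = 2.136327
d₂ = d₁ − σ√T = 2.136327 − 0.515353 = 1.620974
N(d₁) = 0.983674,  N(d₂) = 0.947488,  e^(−rT) = 0.599459
E₀ = V₀·N(d₁) − D·e^(−rT)·N(d₂)
   = 249.9963·0.983674 − 158.3813·0.599459·0.947488 = 155.957333
B₀ = V₀ − E₀ = 249.9963 − 155.957333 = 94.038967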